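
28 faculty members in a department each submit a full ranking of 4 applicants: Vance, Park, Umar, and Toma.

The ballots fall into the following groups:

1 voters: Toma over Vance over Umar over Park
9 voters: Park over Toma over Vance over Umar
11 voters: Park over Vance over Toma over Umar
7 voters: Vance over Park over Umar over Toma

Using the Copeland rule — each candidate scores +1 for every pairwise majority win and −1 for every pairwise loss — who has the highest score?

Park

Pairwise results:
  Vance vs Park: Park wins 20–8.
  Vance vs Umar: Vance wins 28–0.
  Vance vs Toma: Vance wins 18–10.
  Park vs Umar: Park wins 27–1.
  Park vs Toma: Park wins 27–1.
  Umar vs Toma: Toma wins 21–7.
Copeland scores (wins − losses):
  Vance: 2 − 1 = 1
  Park: 3 − 0 = 3
  Umar: 0 − 3 = -3
  Toma: 1 − 2 = -1
Park has the best Copeland score.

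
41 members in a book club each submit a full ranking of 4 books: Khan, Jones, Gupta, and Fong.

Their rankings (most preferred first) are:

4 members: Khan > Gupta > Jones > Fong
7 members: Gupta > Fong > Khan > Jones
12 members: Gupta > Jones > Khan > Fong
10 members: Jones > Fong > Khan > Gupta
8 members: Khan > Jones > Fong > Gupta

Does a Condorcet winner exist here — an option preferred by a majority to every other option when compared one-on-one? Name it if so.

There is no Condorcet winner

Head-to-head results (41 voters total):
Khan vs Jones: Jones wins 22–19.
Khan vs Gupta: Khan wins 22–19.
Khan vs Fong: Khan wins 24–17.
Jones vs Gupta: Gupta wins 23–18.
Jones vs Fong: Jones wins 34–7.
Gupta vs Fong: Gupta wins 23–18.
No candidate beats all others: Khan beats Gupta beats Jones beats Khan, a majority cycle.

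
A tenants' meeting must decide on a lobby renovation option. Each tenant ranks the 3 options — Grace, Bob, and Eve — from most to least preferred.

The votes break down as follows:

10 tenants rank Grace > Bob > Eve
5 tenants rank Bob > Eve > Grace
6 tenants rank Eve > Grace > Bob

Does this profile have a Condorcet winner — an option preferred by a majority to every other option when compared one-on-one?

No

Head-to-head results (21 voters total):
Grace vs Bob: Grace wins 16–5.
Grace vs Eve: Eve wins 11–10.
Bob vs Eve: Bob wins 15–6.
No candidate beats all others: Grace beats Bob beats Eve beats Grace, a majority cycle.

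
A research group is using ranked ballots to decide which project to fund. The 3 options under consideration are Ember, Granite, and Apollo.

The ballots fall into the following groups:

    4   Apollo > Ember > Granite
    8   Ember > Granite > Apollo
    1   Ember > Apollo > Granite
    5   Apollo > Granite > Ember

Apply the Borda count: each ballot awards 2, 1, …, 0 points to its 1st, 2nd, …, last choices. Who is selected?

Borda scores:
  Ember: 4·1 + 8·2 + 2 + 5·0 = 22
  Granite: 4·0 + 8·1 + 0 + 5·1 = 13
  Apollo: 4·2 + 8·0 + 1 + 5·2 = 19
Ember has the highest total.

Ember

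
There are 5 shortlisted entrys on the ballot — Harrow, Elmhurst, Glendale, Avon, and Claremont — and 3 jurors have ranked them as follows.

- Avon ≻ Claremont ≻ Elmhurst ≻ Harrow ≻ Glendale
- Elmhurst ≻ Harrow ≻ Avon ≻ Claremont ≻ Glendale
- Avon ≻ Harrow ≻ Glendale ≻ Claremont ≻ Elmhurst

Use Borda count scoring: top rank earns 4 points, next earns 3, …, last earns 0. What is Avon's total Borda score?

10

Borda scores:
  Harrow: 1 + 3 + 3 = 7
  Elmhurst: 2 + 4 + 0 = 6
  Glendale: 0 + 0 + 2 = 2
  Avon: 4 + 2 + 4 = 10
  Claremont: 3 + 1 + 1 = 5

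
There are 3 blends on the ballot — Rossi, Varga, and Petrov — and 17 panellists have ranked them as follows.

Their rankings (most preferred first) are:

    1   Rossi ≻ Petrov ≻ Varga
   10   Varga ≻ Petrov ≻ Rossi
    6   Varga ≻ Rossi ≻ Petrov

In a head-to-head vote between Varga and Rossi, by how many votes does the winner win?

Ballots ranking Varga above Rossi: 10+6 = 16.
Ballots ranking Rossi above Varga: 1.
Varga wins 16–1, a margin of 15.

15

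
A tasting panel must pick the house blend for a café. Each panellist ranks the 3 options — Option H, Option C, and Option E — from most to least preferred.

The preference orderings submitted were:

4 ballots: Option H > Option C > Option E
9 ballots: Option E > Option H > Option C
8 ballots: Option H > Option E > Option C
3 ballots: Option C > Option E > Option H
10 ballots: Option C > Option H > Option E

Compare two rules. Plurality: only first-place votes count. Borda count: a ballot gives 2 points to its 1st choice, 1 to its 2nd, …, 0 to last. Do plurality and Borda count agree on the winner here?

No

Plurality first-place counts: Option H 12, Option C 13, Option E 9 → Option C.
Borda totals: Option H 43, Option C 30, Option E 29 → Option H.
The two rules disagree: plurality picks Option C, Borda picks Option H.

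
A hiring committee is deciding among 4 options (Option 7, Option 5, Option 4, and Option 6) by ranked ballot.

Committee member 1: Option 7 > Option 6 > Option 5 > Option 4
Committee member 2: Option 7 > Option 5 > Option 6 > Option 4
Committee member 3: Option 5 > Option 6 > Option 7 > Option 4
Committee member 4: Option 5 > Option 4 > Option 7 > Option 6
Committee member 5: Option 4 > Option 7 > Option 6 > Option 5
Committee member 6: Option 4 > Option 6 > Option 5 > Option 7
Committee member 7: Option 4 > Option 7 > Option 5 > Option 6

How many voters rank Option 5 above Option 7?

3

Ballots ranking Option 5 above Option 7: 3.
Ballots ranking Option 7 above Option 5: 4.
So 3 of 7 voters prefer Option 5 to Option 7.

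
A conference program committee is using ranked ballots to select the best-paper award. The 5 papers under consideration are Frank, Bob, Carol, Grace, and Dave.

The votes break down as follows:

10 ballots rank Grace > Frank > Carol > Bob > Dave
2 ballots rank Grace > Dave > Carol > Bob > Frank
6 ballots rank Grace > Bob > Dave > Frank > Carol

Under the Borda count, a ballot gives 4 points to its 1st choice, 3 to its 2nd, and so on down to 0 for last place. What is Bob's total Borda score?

30

Borda scores:
  Frank: 10·3 + 2·0 + 6·1 = 36
  Bob: 10·1 + 2·1 + 6·3 = 30
  Carol: 10·2 + 2·2 + 6·0 = 24
  Grace: 10·4 + 2·4 + 6·4 = 72
  Dave: 10·0 + 2·3 + 6·2 = 18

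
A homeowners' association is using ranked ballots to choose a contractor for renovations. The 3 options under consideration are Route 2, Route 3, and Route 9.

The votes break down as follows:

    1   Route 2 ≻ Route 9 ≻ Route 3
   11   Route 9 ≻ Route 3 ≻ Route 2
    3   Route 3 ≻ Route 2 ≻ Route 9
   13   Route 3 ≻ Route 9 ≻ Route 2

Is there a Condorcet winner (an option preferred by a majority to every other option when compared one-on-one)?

Yes

Head-to-head results (28 voters total):
Route 2 vs Route 3: Route 3 wins 27–1.
Route 2 vs Route 9: Route 9 wins 24–4.
Route 3 vs Route 9: Route 3 wins 16–12.
Route 3 beats each rival — Route 2 (27–1), Route 9 (16–12) — so Route 3 is the Condorcet winner.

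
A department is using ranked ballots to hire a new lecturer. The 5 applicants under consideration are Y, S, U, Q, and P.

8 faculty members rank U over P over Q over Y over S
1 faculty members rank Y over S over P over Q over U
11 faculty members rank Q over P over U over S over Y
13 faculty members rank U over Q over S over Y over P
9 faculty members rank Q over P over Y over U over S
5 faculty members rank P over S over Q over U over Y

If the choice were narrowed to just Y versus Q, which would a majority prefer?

Ballots ranking Y above Q: 1.
Ballots ranking Q above Y: 8+11+13+9+5 = 46.
Q wins the head-to-head, 46–1.

Q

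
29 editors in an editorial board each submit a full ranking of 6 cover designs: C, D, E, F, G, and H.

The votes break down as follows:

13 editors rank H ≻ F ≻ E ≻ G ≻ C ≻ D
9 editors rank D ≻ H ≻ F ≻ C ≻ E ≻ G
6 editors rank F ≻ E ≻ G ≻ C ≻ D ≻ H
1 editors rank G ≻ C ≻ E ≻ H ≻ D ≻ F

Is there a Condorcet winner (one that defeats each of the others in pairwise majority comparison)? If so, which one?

Head-to-head results (29 voters total):
C vs D: C wins 20–9.
C vs E: E wins 19–10.
C vs F: F wins 28–1.
C vs G: G wins 20–9.
C vs H: H wins 22–7.
D vs E: E wins 20–9.
D vs F: F wins 19–10.
D vs G: G wins 20–9.
D vs H: D wins 15–14.
E vs F: F wins 28–1.
E vs G: E wins 28–1.
E vs H: H wins 22–7.
F vs G: F wins 28–1.
F vs H: H wins 23–6.
G vs H: H wins 22–7.
No candidate beats all others: C beats D beats H beats C, a majority cycle.

No Condorcet winner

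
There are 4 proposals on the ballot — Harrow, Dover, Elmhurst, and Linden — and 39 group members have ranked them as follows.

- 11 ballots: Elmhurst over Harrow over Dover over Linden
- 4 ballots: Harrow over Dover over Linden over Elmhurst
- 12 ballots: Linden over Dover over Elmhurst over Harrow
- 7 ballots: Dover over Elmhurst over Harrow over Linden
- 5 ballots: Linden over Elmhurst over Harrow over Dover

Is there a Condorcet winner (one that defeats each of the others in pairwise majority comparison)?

No

Head-to-head results (39 voters total):
Harrow vs Dover: Harrow wins 20–19.
Harrow vs Elmhurst: Elmhurst wins 35–4.
Harrow vs Linden: Harrow wins 22–17.
Dover vs Elmhurst: Dover wins 23–16.
Dover vs Linden: Dover wins 22–17.
Elmhurst vs Linden: Linden wins 21–18.
No candidate beats all others: Harrow beats Dover beats Elmhurst beats Harrow, a majority cycle.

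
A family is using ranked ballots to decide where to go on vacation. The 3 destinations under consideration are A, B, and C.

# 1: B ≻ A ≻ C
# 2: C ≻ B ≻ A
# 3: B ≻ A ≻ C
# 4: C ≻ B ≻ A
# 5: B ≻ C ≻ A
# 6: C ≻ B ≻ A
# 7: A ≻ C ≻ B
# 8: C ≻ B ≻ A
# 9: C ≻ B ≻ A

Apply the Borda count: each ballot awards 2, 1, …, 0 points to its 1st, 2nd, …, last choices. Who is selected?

C

Borda scores:
  A: 1 + 0 + 1 + 0 + 0 + 0 + 2 + 0 + 0 = 4
  B: 2 + 1 + 2 + 1 + 2 + 1 + 0 + 1 + 1 = 11
  C: 0 + 2 + 0 + 2 + 1 + 2 + 1 + 2 + 2 = 12
C has the highest total.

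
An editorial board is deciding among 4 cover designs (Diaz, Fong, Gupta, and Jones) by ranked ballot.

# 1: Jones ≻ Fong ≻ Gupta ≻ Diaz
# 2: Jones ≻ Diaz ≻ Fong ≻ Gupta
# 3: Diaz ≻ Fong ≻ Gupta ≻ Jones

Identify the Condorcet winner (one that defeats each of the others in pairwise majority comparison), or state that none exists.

Jones

Head-to-head results (3 voters total):
Diaz vs Fong: Diaz wins 2–1.
Diaz vs Gupta: Diaz wins 2–1.
Diaz vs Jones: Jones wins 2–1.
Fong vs Gupta: Fong wins 3–0.
Fong vs Jones: Jones wins 2–1.
Gupta vs Jones: Jones wins 2–1.
Jones beats each rival — Diaz (2–1), Fong (2–1), Gupta (2–1) — so Jones is the Condorcet winner.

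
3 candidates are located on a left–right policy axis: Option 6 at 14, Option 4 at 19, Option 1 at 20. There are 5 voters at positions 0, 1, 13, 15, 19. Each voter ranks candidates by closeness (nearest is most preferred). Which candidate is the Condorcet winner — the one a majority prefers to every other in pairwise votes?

Option 6

With single-peaked preferences on a line, the Condorcet winner is the candidate closest to the median voter.
The median voter (position 13) is closest to Option 6 at 14.
Check: Option 6 vs Option 4 — voters closer to Option 6: 4 of 5.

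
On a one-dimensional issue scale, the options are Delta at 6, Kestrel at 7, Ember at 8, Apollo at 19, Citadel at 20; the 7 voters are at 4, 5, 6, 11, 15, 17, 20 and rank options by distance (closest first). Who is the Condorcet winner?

With single-peaked preferences on a line, the Condorcet winner is the candidate closest to the median voter.
The median voter (position 11) is closest to Ember at 8.
Check: Ember vs Delta — voters closer to Ember: 4 of 7.

Ember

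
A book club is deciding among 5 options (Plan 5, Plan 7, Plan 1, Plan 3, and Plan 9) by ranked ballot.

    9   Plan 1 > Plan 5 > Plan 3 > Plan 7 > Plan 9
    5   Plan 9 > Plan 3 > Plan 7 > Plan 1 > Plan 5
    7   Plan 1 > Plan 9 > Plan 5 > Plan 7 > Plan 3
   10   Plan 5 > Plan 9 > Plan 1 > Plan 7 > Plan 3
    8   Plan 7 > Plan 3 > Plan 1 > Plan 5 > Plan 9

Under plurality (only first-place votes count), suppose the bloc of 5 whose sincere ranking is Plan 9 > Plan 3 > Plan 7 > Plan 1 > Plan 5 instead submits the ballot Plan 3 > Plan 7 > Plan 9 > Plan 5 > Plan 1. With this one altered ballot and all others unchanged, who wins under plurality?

First-place totals with the altered ballot: Plan 5 10, Plan 7 8, Plan 1 16, Plan 3 5, Plan 9 0.
The winner is unchanged: still Plan 1.

Plan 1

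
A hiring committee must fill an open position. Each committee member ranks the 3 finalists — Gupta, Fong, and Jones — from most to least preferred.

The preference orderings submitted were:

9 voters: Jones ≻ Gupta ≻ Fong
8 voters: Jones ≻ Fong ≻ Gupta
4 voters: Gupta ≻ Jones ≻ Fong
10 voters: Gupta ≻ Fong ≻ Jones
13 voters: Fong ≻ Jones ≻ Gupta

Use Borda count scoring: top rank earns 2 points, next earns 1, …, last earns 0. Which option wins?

Borda scores:
  Gupta: 9·1 + 8·0 + 4·2 + 10·2 + 13·0 = 37
  Fong: 9·0 + 8·1 + 4·0 + 10·1 + 13·2 = 44
  Jones: 9·2 + 8·2 + 4·1 + 10·0 + 13·1 = 51
Jones has the highest total.

Jones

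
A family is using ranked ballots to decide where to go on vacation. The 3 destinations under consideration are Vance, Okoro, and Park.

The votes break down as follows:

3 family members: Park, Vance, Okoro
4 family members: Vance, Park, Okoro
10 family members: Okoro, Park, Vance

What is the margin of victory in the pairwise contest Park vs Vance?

9

Ballots ranking Park above Vance: 3+10 = 13.
Ballots ranking Vance above Park: 4.
Park wins 13–4, a margin of 9.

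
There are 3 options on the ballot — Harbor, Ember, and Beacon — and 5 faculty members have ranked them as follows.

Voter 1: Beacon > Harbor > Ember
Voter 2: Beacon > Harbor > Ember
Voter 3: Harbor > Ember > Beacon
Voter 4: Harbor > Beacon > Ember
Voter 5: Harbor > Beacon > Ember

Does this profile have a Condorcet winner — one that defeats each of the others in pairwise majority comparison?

Yes

Head-to-head results (5 voters total):
Harbor vs Ember: Harbor wins 5–0.
Harbor vs Beacon: Harbor wins 3–2.
Ember vs Beacon: Beacon wins 4–1.
Harbor beats each rival — Ember (5–0), Beacon (3–2) — so Harbor is the Condorcet winner.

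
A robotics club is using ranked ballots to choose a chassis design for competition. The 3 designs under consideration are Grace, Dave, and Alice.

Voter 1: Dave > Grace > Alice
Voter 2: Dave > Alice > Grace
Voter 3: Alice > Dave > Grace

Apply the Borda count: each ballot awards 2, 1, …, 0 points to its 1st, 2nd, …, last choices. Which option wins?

Borda scores:
  Grace: 1 + 0 + 0 = 1
  Dave: 2 + 2 + 1 = 5
  Alice: 0 + 1 + 2 = 3
Dave has the highest total.

Dave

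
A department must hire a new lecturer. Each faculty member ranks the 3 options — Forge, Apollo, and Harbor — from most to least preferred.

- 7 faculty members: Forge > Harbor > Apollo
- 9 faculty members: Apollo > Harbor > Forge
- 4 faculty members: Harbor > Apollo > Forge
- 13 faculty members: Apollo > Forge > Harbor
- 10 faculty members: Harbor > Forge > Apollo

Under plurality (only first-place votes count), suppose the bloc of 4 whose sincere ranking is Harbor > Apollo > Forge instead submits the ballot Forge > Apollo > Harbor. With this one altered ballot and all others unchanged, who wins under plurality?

First-place totals with the altered ballot: Forge 11, Apollo 22, Harbor 10.
The winner is unchanged: still Apollo.

Apollo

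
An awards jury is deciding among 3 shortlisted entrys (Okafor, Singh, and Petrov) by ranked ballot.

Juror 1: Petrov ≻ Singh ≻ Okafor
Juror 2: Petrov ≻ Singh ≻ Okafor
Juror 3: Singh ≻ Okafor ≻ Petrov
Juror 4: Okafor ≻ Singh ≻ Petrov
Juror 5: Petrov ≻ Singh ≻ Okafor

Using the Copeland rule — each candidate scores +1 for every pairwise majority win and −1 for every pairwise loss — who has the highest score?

Pairwise results:
  Okafor vs Singh: Singh wins 4–1.
  Okafor vs Petrov: Petrov wins 3–2.
  Singh vs Petrov: Petrov wins 3–2.
Copeland scores (wins − losses):
  Okafor: 0 − 2 = -2
  Singh: 1 − 1 = 0
  Petrov: 2 − 0 = 2
Petrov has the best Copeland score.

Petrov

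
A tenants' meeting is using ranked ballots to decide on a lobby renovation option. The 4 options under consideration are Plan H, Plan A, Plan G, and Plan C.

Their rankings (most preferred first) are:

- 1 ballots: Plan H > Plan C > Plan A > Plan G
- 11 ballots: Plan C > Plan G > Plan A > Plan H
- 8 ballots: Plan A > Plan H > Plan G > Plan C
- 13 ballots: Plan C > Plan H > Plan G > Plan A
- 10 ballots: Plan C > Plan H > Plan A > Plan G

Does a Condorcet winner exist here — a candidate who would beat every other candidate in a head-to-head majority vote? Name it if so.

Head-to-head results (43 voters total):
Plan H vs Plan A: Plan H wins 24–19.
Plan H vs Plan G: Plan H wins 32–11.
Plan H vs Plan C: Plan C wins 34–9.
Plan A vs Plan G: Plan G wins 24–19.
Plan A vs Plan C: Plan C wins 35–8.
Plan G vs Plan C: Plan C wins 35–8.
Plan C beats each rival — Plan H (34–9), Plan A (35–8), Plan G (35–8) — so Plan C is the Condorcet winner.

Plan C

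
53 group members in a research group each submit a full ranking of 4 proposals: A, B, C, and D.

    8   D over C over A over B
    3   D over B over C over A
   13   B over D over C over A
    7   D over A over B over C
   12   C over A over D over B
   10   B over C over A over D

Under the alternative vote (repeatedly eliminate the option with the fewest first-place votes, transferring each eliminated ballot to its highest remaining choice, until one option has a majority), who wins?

D

Round 1: B 23, D 18, C 12, A 0. A has the fewest and is eliminated.
Round 2: B 23, D 18, C 12. C has the fewest and is eliminated.
Round 3: D 30, B 23. D has a majority.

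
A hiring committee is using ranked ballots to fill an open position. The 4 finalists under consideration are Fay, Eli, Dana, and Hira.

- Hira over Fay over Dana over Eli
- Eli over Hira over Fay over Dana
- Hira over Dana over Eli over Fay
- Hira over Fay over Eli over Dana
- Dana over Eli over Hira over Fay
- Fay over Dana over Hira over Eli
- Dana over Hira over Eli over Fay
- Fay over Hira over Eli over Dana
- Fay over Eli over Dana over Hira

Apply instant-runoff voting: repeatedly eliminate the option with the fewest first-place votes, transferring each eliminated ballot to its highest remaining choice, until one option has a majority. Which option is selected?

Round 1: Fay 3, Hira 3, Dana 2, Eli 1. Eli has the fewest and is eliminated.
Round 2: Hira 4, Fay 3, Dana 2. Dana has the fewest and is eliminated.
Round 3: Hira 6, Fay 3. Hira has a majority.

Hira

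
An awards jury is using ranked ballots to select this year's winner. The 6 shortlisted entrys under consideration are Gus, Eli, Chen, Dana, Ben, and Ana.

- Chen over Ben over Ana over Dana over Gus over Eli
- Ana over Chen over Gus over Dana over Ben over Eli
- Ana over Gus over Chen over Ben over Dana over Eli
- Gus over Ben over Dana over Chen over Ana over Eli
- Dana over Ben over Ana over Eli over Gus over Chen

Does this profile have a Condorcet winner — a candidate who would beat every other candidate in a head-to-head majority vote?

No

Head-to-head results (5 voters total):
Gus vs Eli: Gus wins 4–1.
Gus vs Chen: Gus wins 3–2.
Gus vs Dana: Gus wins 3–2.
Gus vs Ben: Gus wins 3–2.
Gus vs Ana: Ana wins 4–1.
Eli vs Chen: Chen wins 4–1.
Eli vs Dana: Dana wins 5–0.
Eli vs Ben: Ben wins 5–0.
Eli vs Ana: Ana wins 5–0.
Chen vs Dana: Chen wins 3–2.
Chen vs Ben: Chen wins 3–2.
Chen vs Ana: Ana wins 3–2.
Dana vs Ben: Ben wins 3–2.
Dana vs Ana: Ana wins 3–2.
Ben vs Ana: Ben wins 3–2.
No candidate beats all others: Gus beats Ben beats Ana beats Gus, a majority cycle.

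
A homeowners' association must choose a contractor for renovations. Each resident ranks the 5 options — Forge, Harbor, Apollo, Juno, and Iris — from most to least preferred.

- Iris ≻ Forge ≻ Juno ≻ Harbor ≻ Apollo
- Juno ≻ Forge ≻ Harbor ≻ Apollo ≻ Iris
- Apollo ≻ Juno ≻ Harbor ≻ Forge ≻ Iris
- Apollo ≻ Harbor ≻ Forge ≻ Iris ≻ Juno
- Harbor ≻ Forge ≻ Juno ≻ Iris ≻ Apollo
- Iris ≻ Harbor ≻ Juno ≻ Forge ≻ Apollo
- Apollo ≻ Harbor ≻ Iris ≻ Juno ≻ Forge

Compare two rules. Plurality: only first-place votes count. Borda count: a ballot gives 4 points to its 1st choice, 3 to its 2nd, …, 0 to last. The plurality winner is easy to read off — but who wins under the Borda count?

Plurality first-place counts: Forge 0, Harbor 1, Apollo 3, Juno 1, Iris 2 → Apollo.
Borda totals: Forge 13, Harbor 18, Apollo 13, Juno 14, Iris 12 → Harbor.

Harbor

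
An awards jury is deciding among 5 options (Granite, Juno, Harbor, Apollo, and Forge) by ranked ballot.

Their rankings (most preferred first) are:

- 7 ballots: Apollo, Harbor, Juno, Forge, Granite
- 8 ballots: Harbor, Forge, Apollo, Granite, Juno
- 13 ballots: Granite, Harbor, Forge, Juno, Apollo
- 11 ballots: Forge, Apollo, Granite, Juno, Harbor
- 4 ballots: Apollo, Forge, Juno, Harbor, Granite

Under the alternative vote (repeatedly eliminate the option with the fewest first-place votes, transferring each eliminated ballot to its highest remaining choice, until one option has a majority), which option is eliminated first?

Round 1: Granite 13, Apollo 11, Forge 11, Harbor 8, Juno 0. Juno has the fewest and is eliminated.
Round 2: Granite 13, Apollo 11, Forge 11, Harbor 8. Harbor has the fewest and is eliminated.
Round 3: Forge 19, Granite 13, Apollo 11. Apollo has the fewest and is eliminated.
Round 4: Forge 30, Granite 13. Forge has a majority.

Juno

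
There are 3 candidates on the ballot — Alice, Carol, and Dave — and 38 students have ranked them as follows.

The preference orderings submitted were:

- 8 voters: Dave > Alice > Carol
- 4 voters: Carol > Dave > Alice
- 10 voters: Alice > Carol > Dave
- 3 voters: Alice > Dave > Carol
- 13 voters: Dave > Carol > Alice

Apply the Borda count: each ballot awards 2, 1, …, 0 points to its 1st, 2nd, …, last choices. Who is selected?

Borda scores:
  Alice: 8·1 + 4·0 + 10·2 + 3·2 + 13·0 = 34
  Carol: 8·0 + 4·2 + 10·1 + 3·0 + 13·1 = 31
  Dave: 8·2 + 4·1 + 10·0 + 3·1 + 13·2 = 49
Dave has the highest total.

Dave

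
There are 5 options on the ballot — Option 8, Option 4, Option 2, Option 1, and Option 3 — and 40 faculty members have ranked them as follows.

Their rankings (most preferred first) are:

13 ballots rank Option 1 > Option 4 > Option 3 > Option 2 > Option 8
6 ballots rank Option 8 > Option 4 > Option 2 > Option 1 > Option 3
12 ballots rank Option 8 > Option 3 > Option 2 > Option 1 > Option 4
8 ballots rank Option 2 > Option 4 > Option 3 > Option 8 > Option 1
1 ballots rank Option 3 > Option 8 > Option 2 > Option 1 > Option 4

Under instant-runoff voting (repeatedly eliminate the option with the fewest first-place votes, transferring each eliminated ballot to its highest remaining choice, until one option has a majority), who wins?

Round 1: Option 8 18, Option 1 13, Option 2 8, Option 3 1, Option 4 0. Option 4 has the fewest and is eliminated.
Round 2: Option 8 18, Option 1 13, Option 2 8, Option 3 1. Option 3 has the fewest and is eliminated.
Round 3: Option 8 19, Option 1 13, Option 2 8. Option 2 has the fewest and is eliminated.
Round 4: Option 8 27, Option 1 13. Option 8 has a majority.

Option 8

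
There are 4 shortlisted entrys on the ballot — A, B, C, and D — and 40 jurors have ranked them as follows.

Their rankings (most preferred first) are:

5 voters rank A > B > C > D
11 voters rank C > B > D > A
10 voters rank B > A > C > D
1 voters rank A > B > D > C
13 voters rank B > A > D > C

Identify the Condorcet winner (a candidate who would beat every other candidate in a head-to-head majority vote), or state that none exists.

Head-to-head results (40 voters total):
A vs B: B wins 34–6.
A vs C: A wins 29–11.
A vs D: A wins 29–11.
B vs C: B wins 29–11.
B vs D: B wins 40–0.
C vs D: C wins 26–14.
B beats each rival — A (34–6), C (29–11), D (40–0) — so B is the Condorcet winner.

B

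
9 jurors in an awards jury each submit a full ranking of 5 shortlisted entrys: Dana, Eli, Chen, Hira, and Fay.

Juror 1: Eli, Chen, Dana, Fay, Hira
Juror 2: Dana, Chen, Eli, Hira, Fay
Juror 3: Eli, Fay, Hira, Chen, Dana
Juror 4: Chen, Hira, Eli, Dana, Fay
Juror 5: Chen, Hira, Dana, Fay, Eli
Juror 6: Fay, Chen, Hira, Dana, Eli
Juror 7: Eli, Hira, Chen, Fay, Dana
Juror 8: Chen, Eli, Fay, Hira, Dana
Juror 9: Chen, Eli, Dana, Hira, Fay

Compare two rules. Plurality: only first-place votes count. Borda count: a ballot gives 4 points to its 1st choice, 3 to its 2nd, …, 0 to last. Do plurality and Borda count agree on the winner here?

Yes

Plurality first-place counts: Dana 1, Eli 3, Chen 4, Hira 0, Fay 1 → Chen.
Borda totals: Dana 12, Eli 22, Chen 28, Hira 16, Fay 12 → Chen.
The two rules agree on Chen.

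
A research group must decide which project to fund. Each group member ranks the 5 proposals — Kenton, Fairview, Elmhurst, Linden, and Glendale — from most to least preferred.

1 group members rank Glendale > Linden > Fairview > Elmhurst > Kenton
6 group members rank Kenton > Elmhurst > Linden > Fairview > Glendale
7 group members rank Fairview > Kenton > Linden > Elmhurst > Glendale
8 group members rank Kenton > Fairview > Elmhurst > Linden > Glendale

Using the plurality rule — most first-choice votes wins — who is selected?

Kenton

First-place vote totals:
  Kenton: 14
  Fairview: 7
  Elmhurst: 0
  Linden: 0
  Glendale: 1
Kenton has the most first-place votes.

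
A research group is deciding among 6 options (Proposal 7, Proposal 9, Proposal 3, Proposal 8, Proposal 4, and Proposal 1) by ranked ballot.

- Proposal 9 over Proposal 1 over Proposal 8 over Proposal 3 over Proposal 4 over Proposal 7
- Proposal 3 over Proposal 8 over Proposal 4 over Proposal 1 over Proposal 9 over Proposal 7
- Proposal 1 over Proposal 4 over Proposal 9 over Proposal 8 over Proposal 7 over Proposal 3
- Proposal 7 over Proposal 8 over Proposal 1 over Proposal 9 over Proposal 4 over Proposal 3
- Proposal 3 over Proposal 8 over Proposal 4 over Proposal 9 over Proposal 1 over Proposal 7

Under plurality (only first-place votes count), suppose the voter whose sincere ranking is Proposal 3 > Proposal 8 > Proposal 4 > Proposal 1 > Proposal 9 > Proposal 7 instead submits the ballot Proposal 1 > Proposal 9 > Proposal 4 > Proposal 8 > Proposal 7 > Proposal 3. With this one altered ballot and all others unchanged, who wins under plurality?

First-place totals with the altered ballot: Proposal 7 1, Proposal 9 1, Proposal 3 1, Proposal 8 0, Proposal 4 0, Proposal 1 2.
The switch changes the winner from Proposal 3 to Proposal 1.

Proposal 1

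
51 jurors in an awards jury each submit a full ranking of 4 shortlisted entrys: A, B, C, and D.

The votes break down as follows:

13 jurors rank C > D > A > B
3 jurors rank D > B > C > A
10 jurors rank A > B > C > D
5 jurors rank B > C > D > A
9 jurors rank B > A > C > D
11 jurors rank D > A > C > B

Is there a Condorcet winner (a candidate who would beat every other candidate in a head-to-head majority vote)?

No

Head-to-head results (51 voters total):
A vs B: A wins 34–17.
A vs C: A wins 30–21.
A vs D: D wins 32–19.
B vs C: B wins 27–24.
B vs D: D wins 27–24.
C vs D: C wins 37–14.
No candidate beats all others: A beats C beats D beats A, a majority cycle.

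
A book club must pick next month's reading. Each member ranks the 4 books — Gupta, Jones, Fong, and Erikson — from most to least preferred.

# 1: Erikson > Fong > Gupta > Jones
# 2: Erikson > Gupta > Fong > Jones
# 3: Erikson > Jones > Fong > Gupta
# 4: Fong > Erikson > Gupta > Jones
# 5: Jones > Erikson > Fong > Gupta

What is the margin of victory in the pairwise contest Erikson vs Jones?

Ballots ranking Erikson above Jones: 4.
Ballots ranking Jones above Erikson: 1.
Erikson wins 4–1, a margin of 3.

3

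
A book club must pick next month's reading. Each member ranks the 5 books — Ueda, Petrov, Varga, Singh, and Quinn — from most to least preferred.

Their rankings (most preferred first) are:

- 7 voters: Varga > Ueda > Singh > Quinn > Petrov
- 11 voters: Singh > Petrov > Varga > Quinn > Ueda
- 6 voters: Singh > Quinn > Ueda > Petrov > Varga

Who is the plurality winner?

Singh

First-place vote totals:
  Ueda: 0
  Petrov: 0
  Varga: 7
  Singh: 17
  Quinn: 0
Singh has the most first-place votes.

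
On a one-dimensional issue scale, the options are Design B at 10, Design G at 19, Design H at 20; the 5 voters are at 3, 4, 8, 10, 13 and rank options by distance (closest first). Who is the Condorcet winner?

With single-peaked preferences on a line, the Condorcet winner is the candidate closest to the median voter.
The median voter (position 8) is closest to Design B at 10.
Check: Design B vs Design G — voters closer to Design B: 5 of 5.

Design B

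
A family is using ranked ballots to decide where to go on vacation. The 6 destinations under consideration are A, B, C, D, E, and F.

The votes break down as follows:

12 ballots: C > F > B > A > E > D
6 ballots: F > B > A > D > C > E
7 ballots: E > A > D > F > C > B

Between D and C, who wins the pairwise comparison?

D

Ballots ranking D above C: 6+7 = 13.
Ballots ranking C above D: 12.
D wins the head-to-head, 13–12.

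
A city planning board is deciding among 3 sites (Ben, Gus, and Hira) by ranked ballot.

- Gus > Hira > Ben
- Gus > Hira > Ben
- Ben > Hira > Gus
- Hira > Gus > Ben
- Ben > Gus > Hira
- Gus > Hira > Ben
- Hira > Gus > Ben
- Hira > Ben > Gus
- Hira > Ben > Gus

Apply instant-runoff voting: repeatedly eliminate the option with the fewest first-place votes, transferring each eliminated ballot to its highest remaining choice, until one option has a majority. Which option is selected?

Hira

Round 1: Hira 4, Gus 3, Ben 2. Ben has the fewest and is eliminated.
Round 2: Hira 5, Gus 4. Hira has a majority.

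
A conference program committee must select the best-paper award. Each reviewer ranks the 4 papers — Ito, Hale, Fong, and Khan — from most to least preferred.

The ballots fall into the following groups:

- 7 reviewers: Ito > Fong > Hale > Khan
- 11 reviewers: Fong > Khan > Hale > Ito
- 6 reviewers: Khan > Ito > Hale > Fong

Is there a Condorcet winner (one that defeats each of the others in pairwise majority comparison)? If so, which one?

None — there is no Condorcet winner

Head-to-head results (24 voters total):
Ito vs Hale: Ito wins 13–11.
Ito vs Fong: Ito wins 13–11.
Ito vs Khan: Khan wins 17–7.
Hale vs Fong: Fong wins 18–6.
Hale vs Khan: Khan wins 17–7.
Fong vs Khan: Fong wins 18–6.
No candidate beats all others: Ito beats Fong beats Khan beats Ito, a majority cycle.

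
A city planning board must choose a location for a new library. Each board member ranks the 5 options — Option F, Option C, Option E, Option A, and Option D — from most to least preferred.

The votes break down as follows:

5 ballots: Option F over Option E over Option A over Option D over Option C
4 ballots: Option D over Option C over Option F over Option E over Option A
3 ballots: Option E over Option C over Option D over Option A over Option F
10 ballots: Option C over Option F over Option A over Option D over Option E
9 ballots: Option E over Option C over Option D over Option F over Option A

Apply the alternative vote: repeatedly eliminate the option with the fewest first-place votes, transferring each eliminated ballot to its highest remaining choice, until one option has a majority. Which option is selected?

Round 1: Option E 12, Option C 10, Option F 5, Option D 4, Option A 0. Option A has the fewest and is eliminated.
Round 2: Option E 12, Option C 10, Option F 5, Option D 4. Option D has the fewest and is eliminated.
Round 3: Option C 14, Option E 12, Option F 5. Option F has the fewest and is eliminated.
Round 4: Option E 17, Option C 14. Option E has a majority.

Option E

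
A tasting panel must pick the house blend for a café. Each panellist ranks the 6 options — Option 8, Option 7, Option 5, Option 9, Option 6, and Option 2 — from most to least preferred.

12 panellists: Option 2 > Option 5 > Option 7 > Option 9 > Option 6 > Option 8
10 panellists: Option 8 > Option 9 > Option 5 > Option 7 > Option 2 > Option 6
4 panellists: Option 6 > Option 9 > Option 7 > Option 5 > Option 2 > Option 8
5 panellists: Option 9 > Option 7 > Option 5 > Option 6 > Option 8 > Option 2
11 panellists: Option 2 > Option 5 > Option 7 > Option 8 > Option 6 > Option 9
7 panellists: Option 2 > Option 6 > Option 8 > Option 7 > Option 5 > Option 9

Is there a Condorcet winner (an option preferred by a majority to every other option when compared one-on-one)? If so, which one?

Head-to-head results (49 voters total):
Option 8 vs Option 7: Option 7 wins 32–17.
Option 8 vs Option 5: Option 5 wins 32–17.
Option 8 vs Option 9: Option 8 wins 28–21.
Option 8 vs Option 6: Option 6 wins 28–21.
Option 8 vs Option 2: Option 2 wins 34–15.
Option 7 vs Option 5: Option 5 wins 33–16.
Option 7 vs Option 9: Option 7 wins 30–19.
Option 7 vs Option 6: Option 7 wins 38–11.
Option 7 vs Option 2: Option 2 wins 30–19.
Option 5 vs Option 9: Option 5 wins 30–19.
Option 5 vs Option 6: Option 5 wins 38–11.
Option 5 vs Option 2: Option 2 wins 30–19.
Option 9 vs Option 6: Option 9 wins 27–22.
Option 9 vs Option 2: Option 2 wins 30–19.
Option 6 vs Option 2: Option 2 wins 40–9.
Option 2 beats each rival — Option 8 (34–15), Option 7 (30–19), Option 5 (30–19), Option 9 (30–19), Option 6 (40–9) — so Option 2 is the Condorcet winner.

Option 2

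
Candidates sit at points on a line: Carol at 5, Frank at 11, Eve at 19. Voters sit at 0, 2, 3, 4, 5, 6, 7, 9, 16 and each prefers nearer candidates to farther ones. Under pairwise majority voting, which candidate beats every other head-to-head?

Carol

With single-peaked preferences on a line, the Condorcet winner is the candidate closest to the median voter.
The median voter (position 5) is closest to Carol at 5.
Check: Carol vs Eve — voters closer to Carol: 8 of 9.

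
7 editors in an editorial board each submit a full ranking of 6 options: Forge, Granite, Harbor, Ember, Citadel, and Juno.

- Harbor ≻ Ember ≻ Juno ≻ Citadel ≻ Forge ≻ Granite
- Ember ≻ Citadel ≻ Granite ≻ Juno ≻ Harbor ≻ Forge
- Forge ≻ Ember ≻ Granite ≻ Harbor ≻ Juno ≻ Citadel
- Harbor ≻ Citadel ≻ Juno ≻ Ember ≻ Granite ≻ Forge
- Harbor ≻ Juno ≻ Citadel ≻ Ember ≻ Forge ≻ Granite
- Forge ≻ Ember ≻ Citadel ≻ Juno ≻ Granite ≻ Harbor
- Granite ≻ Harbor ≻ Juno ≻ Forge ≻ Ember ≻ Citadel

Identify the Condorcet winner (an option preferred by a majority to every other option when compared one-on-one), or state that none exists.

Head-to-head results (7 voters total):
Forge vs Granite: Forge wins 4–3.
Forge vs Harbor: Harbor wins 5–2.
Forge vs Ember: Ember wins 4–3.
Forge vs Citadel: Citadel wins 4–3.
Forge vs Juno: Juno wins 5–2.
Granite vs Harbor: Granite wins 4–3.
Granite vs Ember: Ember wins 6–1.
Granite vs Citadel: Citadel wins 5–2.
Granite vs Juno: Juno wins 4–3.
Harbor vs Ember: Harbor wins 4–3.
Harbor vs Citadel: Harbor wins 5–2.
Harbor vs Juno: Harbor wins 5–2.
Ember vs Citadel: Ember wins 5–2.
Ember vs Juno: Ember wins 4–3.
Citadel vs Juno: Juno wins 4–3.
No candidate beats all others: Forge beats Granite beats Harbor beats Forge, a majority cycle.

No Condorcet winner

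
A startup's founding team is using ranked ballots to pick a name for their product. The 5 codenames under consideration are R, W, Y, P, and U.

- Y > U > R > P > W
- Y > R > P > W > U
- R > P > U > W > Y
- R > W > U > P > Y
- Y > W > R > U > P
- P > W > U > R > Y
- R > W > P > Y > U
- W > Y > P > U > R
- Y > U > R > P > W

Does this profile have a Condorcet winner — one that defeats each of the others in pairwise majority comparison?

No

Head-to-head results (9 voters total):
R vs W: R wins 6–3.
R vs Y: Y wins 5–4.
R vs P: R wins 7–2.
R vs U: R wins 5–4.
W vs Y: W wins 5–4.
W vs P: P wins 5–4.
W vs U: W wins 6–3.
Y vs P: Y wins 5–4.
Y vs U: Y wins 6–3.
P vs U: P wins 5–4.
No candidate beats all others: R beats W beats Y beats R, a majority cycle.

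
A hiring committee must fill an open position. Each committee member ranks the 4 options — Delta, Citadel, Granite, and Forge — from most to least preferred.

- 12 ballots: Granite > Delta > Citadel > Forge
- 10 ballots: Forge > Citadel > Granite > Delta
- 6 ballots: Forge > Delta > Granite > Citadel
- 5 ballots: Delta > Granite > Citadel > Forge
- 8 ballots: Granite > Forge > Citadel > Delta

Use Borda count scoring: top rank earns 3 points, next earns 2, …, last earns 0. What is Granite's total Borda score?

Borda scores:
  Delta: 12·2 + 10·0 + 6·2 + 5·3 + 8·0 = 51
  Citadel: 12·1 + 10·2 + 6·0 + 5·1 + 8·1 = 45
  Granite: 12·3 + 10·1 + 6·1 + 5·2 + 8·3 = 86
  Forge: 12·0 + 10·3 + 6·3 + 5·0 + 8·2 = 64

86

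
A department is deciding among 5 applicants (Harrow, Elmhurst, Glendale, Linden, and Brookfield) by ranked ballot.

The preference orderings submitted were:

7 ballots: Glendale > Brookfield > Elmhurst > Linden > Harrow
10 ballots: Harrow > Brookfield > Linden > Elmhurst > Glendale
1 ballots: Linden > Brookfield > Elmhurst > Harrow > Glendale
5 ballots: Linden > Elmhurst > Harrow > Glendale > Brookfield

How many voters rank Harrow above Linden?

Ballots ranking Harrow above Linden: 10.
Ballots ranking Linden above Harrow: 7+1+5 = 13.
So 10 of 23 voters prefer Harrow to Linden.

10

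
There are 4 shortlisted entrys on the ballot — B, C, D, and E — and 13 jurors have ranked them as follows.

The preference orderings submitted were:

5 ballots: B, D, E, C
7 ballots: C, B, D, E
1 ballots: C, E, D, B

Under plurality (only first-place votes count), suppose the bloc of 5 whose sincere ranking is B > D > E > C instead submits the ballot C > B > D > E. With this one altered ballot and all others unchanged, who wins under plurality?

First-place totals with the altered ballot: B 0, C 13, D 0, E 0.
The winner is unchanged: still C.

C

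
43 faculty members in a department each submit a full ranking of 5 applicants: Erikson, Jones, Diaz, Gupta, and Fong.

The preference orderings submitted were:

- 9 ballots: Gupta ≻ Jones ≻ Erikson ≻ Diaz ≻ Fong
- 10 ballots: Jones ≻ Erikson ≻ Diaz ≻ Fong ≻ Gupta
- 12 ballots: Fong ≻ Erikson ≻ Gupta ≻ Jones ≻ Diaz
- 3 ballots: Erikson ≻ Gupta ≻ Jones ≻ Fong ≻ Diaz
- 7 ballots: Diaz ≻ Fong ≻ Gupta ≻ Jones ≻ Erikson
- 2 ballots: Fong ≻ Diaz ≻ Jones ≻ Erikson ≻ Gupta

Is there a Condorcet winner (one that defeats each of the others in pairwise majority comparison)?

Head-to-head results (43 voters total):
Erikson vs Jones: Jones wins 28–15.
Erikson vs Diaz: Erikson wins 34–9.
Erikson vs Gupta: Erikson wins 27–16.
Erikson vs Fong: Erikson wins 22–21.
Jones vs Diaz: Jones wins 34–9.
Jones vs Gupta: Gupta wins 31–12.
Jones vs Fong: Jones wins 22–21.
Diaz vs Gupta: Gupta wins 24–19.
Diaz vs Fong: Diaz wins 26–17.
Gupta vs Fong: Fong wins 31–12.
No candidate beats all others: Erikson beats Gupta beats Jones beats Erikson, a majority cycle.

No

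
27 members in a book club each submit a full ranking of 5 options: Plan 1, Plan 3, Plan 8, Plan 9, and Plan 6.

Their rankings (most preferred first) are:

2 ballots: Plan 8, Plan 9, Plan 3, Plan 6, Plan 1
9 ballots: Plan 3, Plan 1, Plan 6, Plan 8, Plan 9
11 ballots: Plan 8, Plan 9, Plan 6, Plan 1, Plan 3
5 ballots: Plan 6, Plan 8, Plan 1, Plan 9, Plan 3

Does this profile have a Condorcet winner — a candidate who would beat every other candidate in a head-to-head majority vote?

Head-to-head results (27 voters total):
Plan 1 vs Plan 3: Plan 1 wins 16–11.
Plan 1 vs Plan 8: Plan 8 wins 18–9.
Plan 1 vs Plan 9: Plan 1 wins 14–13.
Plan 1 vs Plan 6: Plan 6 wins 18–9.
Plan 3 vs Plan 8: Plan 8 wins 18–9.
Plan 3 vs Plan 9: Plan 9 wins 18–9.
Plan 3 vs Plan 6: Plan 6 wins 16–11.
Plan 8 vs Plan 9: Plan 8 wins 27–0.
Plan 8 vs Plan 6: Plan 6 wins 14–13.
Plan 9 vs Plan 6: Plan 6 wins 14–13.
Plan 6 beats each rival — Plan 1 (18–9), Plan 3 (16–11), Plan 8 (14–13), Plan 9 (14–13) — so Plan 6 is the Condorcet winner.

Yes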